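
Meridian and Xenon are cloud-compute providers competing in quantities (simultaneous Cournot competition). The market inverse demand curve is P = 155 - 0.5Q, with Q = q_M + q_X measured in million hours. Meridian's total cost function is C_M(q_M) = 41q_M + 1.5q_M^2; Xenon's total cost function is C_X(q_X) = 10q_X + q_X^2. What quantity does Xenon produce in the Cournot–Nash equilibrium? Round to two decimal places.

44.51

Meridian's profit: π_M = (155 - 0.5Q)q_M - (41q_M + (3/2)q_M²). Setting ∂π_M/∂q_M = 0: 114 - 4q_M - (1/2)(q_X) = 0.
Xenon's profit: π_X = (155 - 0.5Q)q_X - (10q_X + q_X²). Setting ∂π_X/∂q_X = 0: 145 - 3q_X - (1/2)(q_M) = 0.
Rearranging gives the reaction functions q_M = (114 - (1/2)q_X)/4 and q_X = (145 - (1/2)q_M)/3.
Solving the pair: q_M = 1078/47, q_X = 44.5106.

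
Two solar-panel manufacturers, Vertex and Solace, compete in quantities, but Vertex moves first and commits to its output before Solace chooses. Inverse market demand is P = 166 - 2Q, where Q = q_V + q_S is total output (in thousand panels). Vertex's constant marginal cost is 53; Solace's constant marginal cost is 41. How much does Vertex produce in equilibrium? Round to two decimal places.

Solve by backward induction. Given q_V, the follower Solace maximises π_S = (166 - 2q_V - 2q_S)q_S - 41q_S.
∂π_S/∂q_S = 125 - 2q_V - 4q_S = 0 gives the reaction function q_S = (125 - 2q_V)/4.
The leader anticipates this reaction. Substituting into P = 166 - 2Q gives P = 207/2 - q_V, so π_V = (207/2 - q_V)q_V - 53q_V.
Maximising: ∂π_V/∂q_V = 101/2 - 2q_V = 0, giving q_V = 101/4.
Then q_S = (125 - 2·(101/4))/4 = 149/8.

25.25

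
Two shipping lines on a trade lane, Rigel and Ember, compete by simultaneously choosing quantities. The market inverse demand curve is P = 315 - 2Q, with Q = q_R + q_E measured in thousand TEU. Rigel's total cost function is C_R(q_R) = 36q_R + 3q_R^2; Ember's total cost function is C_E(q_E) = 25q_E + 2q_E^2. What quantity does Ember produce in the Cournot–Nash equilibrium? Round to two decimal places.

Rigel's profit: π_R = (315 - 2Q)q_R - (36q_R + 3q_R²). Setting ∂π_R/∂q_R = 0: 279 - 10q_R - 2(q_E) = 0.
Ember's profit: π_E = (315 - 2Q)q_E - (25q_E + 2q_E²). Setting ∂π_E/∂q_E = 0: 290 - 8q_E - 2(q_R) = 0.
Rearranging gives the reaction functions q_R = (279 - 2q_E)/10 and q_E = (290 - 2q_R)/8.
Solving the pair: q_R = 413/19, q_E = 1171/38.

30.82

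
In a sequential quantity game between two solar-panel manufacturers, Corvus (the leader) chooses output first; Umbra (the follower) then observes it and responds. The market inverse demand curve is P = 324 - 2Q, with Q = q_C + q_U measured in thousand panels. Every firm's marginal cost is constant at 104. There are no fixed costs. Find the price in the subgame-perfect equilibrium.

The follower Umbra best-responds to any q_C: π_U = (324 - 2Q)q_U - 104q_U.
Setting the follower's marginal profit to zero, 220 - 2q_C - 4q_U = 0, i.e. q_U = (220 - 2q_C)/4.
The leader anticipates this reaction. Substituting into P = 324 - 2Q gives P = 214 - q_C, so π_C = (214 - q_C)q_C - 104q_C.
The leader's first-order condition 110 - 2q_C = 0 yields q_C = 55.
Then q_U = (220 - 2·55)/4 = 55/2.
Total output Q = 165/2, so price P = 324 - 2·(165/2) = 159.

159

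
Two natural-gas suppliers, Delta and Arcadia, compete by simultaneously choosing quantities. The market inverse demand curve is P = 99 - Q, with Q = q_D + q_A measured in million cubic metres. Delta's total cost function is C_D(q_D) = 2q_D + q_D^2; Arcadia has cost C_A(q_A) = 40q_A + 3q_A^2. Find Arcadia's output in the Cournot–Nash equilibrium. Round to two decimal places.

Delta's profit: π_D = (99 - Q)q_D - (2q_D + q_D²). Setting ∂π_D/∂q_D = 0: 97 - 4q_D - (q_A) = 0.
Arcadia's profit: π_A = (99 - Q)q_A - (40q_A + 3q_A²). Setting ∂π_A/∂q_A = 0: 59 - 8q_A - (q_D) = 0.
So q_D = (97 - q_A)/4 and q_A = (59 - q_D)/8.
Substituting one into the other gives q_D = 717/31 and q_A = 139/31.

4.48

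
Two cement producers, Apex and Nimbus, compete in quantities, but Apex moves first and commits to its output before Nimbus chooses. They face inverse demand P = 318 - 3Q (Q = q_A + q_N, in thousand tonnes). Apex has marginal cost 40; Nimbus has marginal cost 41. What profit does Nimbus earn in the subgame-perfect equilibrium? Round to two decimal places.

The follower Nimbus best-responds to any q_A: π_N = (318 - 3Q)q_N - 41q_N.
∂π_N/∂q_N = 277 - 3q_A - 6q_N = 0 gives the reaction function q_N = (277 - 3q_A)/6.
The leader anticipates this reaction. Substituting into P = 318 - 3Q gives P = 359/2 - (3/2)q_A, so π_A = (359/2 - (3/2)q_A)q_A - 40q_A.
The leader's first-order condition 279/2 - 3q_A = 0 yields q_A = 93/2.
Then q_N = (277 - 3·(93/2))/6 = 275/12.
Price P = 318 - 3·(833/12) = 439/4.
Nimbus's profit: (439/4 - 41)·(275/12) = 1575.5208.

1575.52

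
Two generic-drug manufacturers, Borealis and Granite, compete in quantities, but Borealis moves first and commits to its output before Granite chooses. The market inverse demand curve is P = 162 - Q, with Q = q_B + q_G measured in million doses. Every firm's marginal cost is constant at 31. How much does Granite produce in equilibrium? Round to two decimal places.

Solve by backward induction. Given q_B, the follower Granite maximises π_G = (162 - q_B - q_G)q_G - 31q_G.
Follower FOC: 131 - q_B - 2q_G = 0, so q_G(q_B) = (131 - q_B)/2.
Borealis substitutes q_G(q_B) into its own profit: π_B = q_B(162 - q_B - (131 - q_B)/2) - 31q_B = (193/2 - (1/2)q_B)q_B - 31q_B.
Maximising: ∂π_B/∂q_B = 131/2 - q_B = 0, giving q_B = 131/2.
Then q_G = (131 - 131/2)/2 = 131/4.

32.75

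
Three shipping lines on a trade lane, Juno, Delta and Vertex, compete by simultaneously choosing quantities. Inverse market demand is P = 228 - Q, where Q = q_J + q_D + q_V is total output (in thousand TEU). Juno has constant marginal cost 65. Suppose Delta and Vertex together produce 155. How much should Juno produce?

With rivals' combined output fixed at 155, Juno's profit is π_J = (228 - 155 - q_J)q_J - (65q_J) = (73 - q_J)q_J - (65q_J).
∂π_J/∂q_J = 8 - 2q_J = 0, so q_J = 4.

4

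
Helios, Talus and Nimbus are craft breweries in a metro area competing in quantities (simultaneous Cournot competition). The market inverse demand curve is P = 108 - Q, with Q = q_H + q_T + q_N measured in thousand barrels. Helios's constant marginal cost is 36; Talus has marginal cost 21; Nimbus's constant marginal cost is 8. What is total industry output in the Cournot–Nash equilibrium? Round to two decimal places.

Helios's profit: π_H = (108 - Q)q_H - (36q_H). Setting ∂π_H/∂q_H = 0: 72 - 2q_H - (q_T + q_N) = 0.
Talus's profit: π_T = (108 - Q)q_T - (21q_T). Setting ∂π_T/∂q_T = 0: 87 - 2q_T - (q_H + q_N) = 0.
Nimbus's profit: π_N = (108 - Q)q_N - (8q_N). Setting ∂π_N/∂q_N = 0: 100 - 2q_N - (q_H + q_T) = 0.
Adding the 3 conditions: 259 − 2Q − 2Q = 0, i.e. Q = 259/4.
Back-substituting: q_H = (72 − 259/4) = 29/4, q_T = (87 − 259/4) = 89/4, q_N = (100 − 259/4) = 141/4.
Total output Q = 29/4 + 89/4 + 141/4 = 259/4.

64.75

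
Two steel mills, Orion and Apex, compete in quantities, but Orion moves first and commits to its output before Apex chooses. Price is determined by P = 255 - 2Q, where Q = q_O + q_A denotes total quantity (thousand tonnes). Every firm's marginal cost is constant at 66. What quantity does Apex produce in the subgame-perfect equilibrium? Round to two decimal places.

The follower Apex best-responds to any q_O: π_A = (255 - 2Q)q_A - 66q_A.
Setting the follower's marginal profit to zero, 189 - 2q_O - 4q_A = 0, i.e. q_A = (189 - 2q_O)/4.
Orion substitutes q_A(q_O) into its own profit: π_O = q_O(255 - 2q_O - (189 - 2q_O)/2) - 66q_O = (321/2 - q_O)q_O - 66q_O.
Maximising: ∂π_O/∂q_O = 189/2 - 2q_O = 0, giving q_O = 189/4.
Then q_A = (189 - 2·(189/4))/4 = 189/8.

23.63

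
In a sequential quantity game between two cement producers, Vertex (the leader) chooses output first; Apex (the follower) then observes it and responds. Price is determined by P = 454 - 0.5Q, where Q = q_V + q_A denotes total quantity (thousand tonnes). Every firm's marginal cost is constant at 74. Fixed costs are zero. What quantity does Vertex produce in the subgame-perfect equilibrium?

Solve by backward induction. Given q_V, the follower Apex maximises π_A = (454 - (1/2)q_V - (1/2)q_A)q_A - 74q_A.
∂π_A/∂q_A = 380 - (1/2)q_V - q_A = 0 gives the reaction function q_A = (380 - (1/2)q_V).
Vertex substitutes q_A(q_V) into its own profit: π_V = q_V(454 - (1/2)q_V - (380 - (1/2)q_V)/2) - 74q_V = (264 - (1/4)q_V)q_V - 74q_V.
The leader's first-order condition 190 - (1/2)q_V = 0 yields q_V = 380.
Then q_A = (380 - (1/2)·380) = 190.

380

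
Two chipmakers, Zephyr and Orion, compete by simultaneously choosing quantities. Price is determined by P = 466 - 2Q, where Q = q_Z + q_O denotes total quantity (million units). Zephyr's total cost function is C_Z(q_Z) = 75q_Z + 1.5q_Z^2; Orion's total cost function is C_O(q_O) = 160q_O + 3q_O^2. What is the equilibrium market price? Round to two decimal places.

324.85

Zephyr's profit: π_Z = (466 - 2Q)q_Z - (75q_Z + (3/2)q_Z²). Setting ∂π_Z/∂q_Z = 0: 391 - 7q_Z - 2(q_O) = 0.
Orion's profit: π_O = (466 - 2Q)q_O - (160q_O + 3q_O²). Setting ∂π_O/∂q_O = 0: 306 - 10q_O - 2(q_Z) = 0.
Best responses: q_Z = (391 - 2q_O)/7, q_O = (306 - 2q_Z)/10.
Solving the pair: q_Z = 1649/33, q_O = 680/33.
Total output Q = 70.5758, so price P = 466 - 2·70.5758 = 324.8485.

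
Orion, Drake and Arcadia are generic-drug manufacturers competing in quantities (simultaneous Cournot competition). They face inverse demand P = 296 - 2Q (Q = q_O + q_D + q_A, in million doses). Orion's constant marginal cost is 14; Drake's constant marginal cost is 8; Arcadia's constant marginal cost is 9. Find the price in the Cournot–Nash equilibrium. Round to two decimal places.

Orion's profit: π_O = (296 - 2Q)q_O - (14q_O). Setting ∂π_O/∂q_O = 0: 282 - 4q_O - 2(q_D + q_A) = 0.
Drake's profit: π_D = (296 - 2Q)q_D - (8q_D). Setting ∂π_D/∂q_D = 0: 288 - 4q_D - 2(q_O + q_A) = 0.
Arcadia's first-order condition: 287 - 4q_A - 2(q_O + q_D) = 0.
Adding the 3 first-order conditions: 857 − 8Q = 0, so Q = 857/8.
Back-substituting: q_O = (282 − 857/4)/2 = 271/8, q_D = (288 − 857/4)/2 = 295/8, q_A = (287 − 857/4)/2 = 291/8.
Total output Q = 857/8, so price P = 296 - 2·(857/8) = 327/4.

81.75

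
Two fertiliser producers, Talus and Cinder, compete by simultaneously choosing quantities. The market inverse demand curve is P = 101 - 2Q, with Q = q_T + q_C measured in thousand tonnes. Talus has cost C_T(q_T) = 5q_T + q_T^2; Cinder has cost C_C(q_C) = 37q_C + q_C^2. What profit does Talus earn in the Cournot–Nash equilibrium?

588

Talus's profit: π_T = (101 - 2Q)q_T - (5q_T + q_T²). Setting ∂π_T/∂q_T = 0: 96 - 6q_T - 2(q_C) = 0.
Cinder's first-order condition: 64 - 6q_C - 2(q_T) = 0.
Best responses: q_T = (96 - 2q_C)/6, q_C = (64 - 2q_T)/6.
Solving the pair: q_T = 14, q_C = 6.
Price P = 101 - 2·20 = 61.
Talus's profit: 61·14 - 5·14 - 14² = 588.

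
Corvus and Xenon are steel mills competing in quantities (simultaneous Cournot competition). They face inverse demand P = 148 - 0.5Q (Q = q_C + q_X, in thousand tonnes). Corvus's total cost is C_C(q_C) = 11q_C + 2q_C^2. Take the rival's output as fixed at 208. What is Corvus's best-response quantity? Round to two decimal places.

With the rival's output fixed at 208, Corvus's profit is π_C = (148 - (1/2)·208 - (1/2)q_C)q_C - (11q_C + 2q_C²) = (44 - (1/2)q_C)q_C - (11q_C + 2q_C²).
∂π_C/∂q_C = 33 - 5q_C = 0, so q_C = 33/5.

6.60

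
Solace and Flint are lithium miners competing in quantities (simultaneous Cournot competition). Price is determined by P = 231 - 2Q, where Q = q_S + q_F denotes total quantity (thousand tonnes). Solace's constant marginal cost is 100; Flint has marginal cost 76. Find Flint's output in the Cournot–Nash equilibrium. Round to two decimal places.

29.83

Solace's profit: π_S = (231 - 2Q)q_S - (100q_S). Setting ∂π_S/∂q_S = 0: 131 - 4q_S - 2(q_F) = 0.
Flint's first-order condition: 155 - 4q_F - 2(q_S) = 0.
Best responses: q_S = (131 - 2q_F)/4, q_F = (155 - 2q_S)/4.
Solving the pair: q_S = 107/6, q_F = 179/6.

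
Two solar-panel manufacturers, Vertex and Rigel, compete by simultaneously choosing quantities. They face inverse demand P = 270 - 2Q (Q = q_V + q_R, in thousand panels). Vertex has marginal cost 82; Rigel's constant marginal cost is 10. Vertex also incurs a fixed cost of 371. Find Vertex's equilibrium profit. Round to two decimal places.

Vertex's profit: π_V = (270 - 2Q)q_V - (82q_V). Setting ∂π_V/∂q_V = 0: 188 - 4q_V - 2(q_R) = 0.
Rigel's first-order condition: 260 - 4q_R - 2(q_V) = 0.
Rearranging gives the reaction functions q_V = (188 - 2q_R)/4 and q_R = (260 - 2q_V)/4.
Solving the pair: q_V = 58/3, q_R = 166/3.
Price P = 270 - 2·(224/3) = 362/3.
Vertex's profit: (362/3 - 82)·(58/3) - 371 = 376.5556.

376.56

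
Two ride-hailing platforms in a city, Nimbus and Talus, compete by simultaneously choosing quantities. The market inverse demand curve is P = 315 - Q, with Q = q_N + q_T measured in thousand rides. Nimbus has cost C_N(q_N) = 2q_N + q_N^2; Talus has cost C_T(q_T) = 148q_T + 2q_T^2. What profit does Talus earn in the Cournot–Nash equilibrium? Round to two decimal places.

Nimbus's profit: π_N = (315 - Q)q_N - (2q_N + q_N²). Setting ∂π_N/∂q_N = 0: 313 - 4q_N - (q_T) = 0.
Talus's profit: π_T = (315 - Q)q_T - (148q_T + 2q_T²). Setting ∂π_T/∂q_T = 0: 167 - 6q_T - (q_N) = 0.
Best responses: q_N = (313 - q_T)/4, q_T = (167 - q_N)/6.
Solving the pair: q_N = 1711/23, q_T = 355/23.
Price P = 315 - 89.8261 = 225.1739.
Talus's profit: 225.1739·(355/23) - 148·(355/23) - 2(355/23)² = 714.6975.

714.70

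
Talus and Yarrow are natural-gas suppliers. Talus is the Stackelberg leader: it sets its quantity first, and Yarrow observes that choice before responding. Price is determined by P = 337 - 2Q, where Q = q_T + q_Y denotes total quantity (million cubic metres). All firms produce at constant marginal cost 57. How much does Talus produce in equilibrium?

70

Solve by backward induction. Given q_T, the follower Yarrow maximises π_Y = (337 - 2q_T - 2q_Y)q_Y - 57q_Y.
Follower FOC: 280 - 2q_T - 4q_Y = 0, so q_Y(q_T) = (280 - 2q_T)/4.
The leader anticipates this reaction. Substituting into P = 337 - 2Q gives P = 197 - q_T, so π_T = (197 - q_T)q_T - 57q_T.
Leader FOC: 140 - 2q_T = 0, so q_T = 70.
Then q_Y = (280 - 2·70)/4 = 35.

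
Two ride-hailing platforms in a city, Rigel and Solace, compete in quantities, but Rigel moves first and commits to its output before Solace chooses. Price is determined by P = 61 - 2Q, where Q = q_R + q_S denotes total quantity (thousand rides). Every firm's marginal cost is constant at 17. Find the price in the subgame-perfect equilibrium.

Solve by backward induction. Given q_R, the follower Solace maximises π_S = (61 - 2q_R - 2q_S)q_S - 17q_S.
∂π_S/∂q_S = 44 - 2q_R - 4q_S = 0 gives the reaction function q_S = (44 - 2q_R)/4.
Rigel substitutes q_S(q_R) into its own profit: π_R = q_R(61 - 2q_R - (44 - 2q_R)/2) - 17q_R = (39 - q_R)q_R - 17q_R.
Maximising: ∂π_R/∂q_R = 22 - 2q_R = 0, giving q_R = 11.
Then q_S = (44 - 2·11)/4 = 11/2.
Total output Q = 33/2, so price P = 61 - 2·(33/2) = 28.

28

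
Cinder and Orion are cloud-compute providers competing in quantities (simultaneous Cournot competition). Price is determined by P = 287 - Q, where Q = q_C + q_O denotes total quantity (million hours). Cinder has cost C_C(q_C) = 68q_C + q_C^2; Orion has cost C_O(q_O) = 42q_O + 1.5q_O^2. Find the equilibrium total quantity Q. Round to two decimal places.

Cinder's profit: π_C = (287 - Q)q_C - (68q_C + q_C²). Setting ∂π_C/∂q_C = 0: 219 - 4q_C - (q_O) = 0.
Orion's profit: π_O = (287 - Q)q_O - (42q_O + (3/2)q_O²). Setting ∂π_O/∂q_O = 0: 245 - 5q_O - (q_C) = 0.
Rearranging gives the reaction functions q_C = (219 - q_O)/4 and q_O = (245 - q_C)/5.
Solving the pair: q_C = 850/19, q_O = 761/19.
Total output Q = 850/19 + 761/19 = 1611/19.

84.79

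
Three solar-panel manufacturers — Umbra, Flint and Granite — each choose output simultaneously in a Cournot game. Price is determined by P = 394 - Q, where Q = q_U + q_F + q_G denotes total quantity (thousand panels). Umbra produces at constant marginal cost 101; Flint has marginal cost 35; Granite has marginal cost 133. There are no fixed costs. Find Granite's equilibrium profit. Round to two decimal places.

Umbra's profit: π_U = (394 - Q)q_U - (101q_U). Setting ∂π_U/∂q_U = 0: 293 - 2q_U - (q_F + q_G) = 0.
Flint's profit: π_F = (394 - Q)q_F - (35q_F). Setting ∂π_F/∂q_F = 0: 359 - 2q_F - (q_U + q_G) = 0.
Granite's first-order condition: 261 - 2q_G - (q_U + q_F) = 0.
Adding the 3 first-order conditions: 913 − 4Q = 0, so Q = 913/4.
Back-substituting: q_U = (293 − 913/4) = 259/4, q_F = (359 − 913/4) = 523/4, q_G = (261 − 913/4) = 131/4.
Price P = 394 - 913/4 = 663/4.
Granite's profit: (663/4 - 133)·(131/4) = 1072.5625.

1072.56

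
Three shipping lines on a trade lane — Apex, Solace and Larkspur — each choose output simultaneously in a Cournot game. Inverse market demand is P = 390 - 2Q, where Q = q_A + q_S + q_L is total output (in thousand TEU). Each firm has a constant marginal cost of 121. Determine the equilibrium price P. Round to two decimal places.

A representative firm's profit is π_i = q_i(390 - 2Q) - 121q_i.
First-order condition (treating rivals' output as given): 269 - 4q_i - 2·Σ_{j≠i} q_j = 0.
By symmetry each firm produces the same amount; substituting Σ_{j≠i} q_j = 2q_i yields q_i = 269/8.
Total output Q = 807/8, so price P = 390 - 2·(807/8) = 753/4.

188.25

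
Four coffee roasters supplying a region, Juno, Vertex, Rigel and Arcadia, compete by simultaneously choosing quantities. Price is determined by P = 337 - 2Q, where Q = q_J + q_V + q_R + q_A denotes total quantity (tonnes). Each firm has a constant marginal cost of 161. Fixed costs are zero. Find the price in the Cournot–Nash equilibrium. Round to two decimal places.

196.20

A representative firm's profit is π_i = q_i(337 - 2Q) - 161q_i.
Setting ∂π_i/∂q_i = 0 with rivals' quantities fixed: 176 - 4q_i - 2·Σ_{j≠i} q_j = 0.
With identical firms every q_j equals q_i, so Σ_{j≠i} q_j = 3q_i and 176 = 10q_i, giving q_i = 88/5.
Total output Q = 352/5, so price P = 337 - 2·(352/5) = 981/5.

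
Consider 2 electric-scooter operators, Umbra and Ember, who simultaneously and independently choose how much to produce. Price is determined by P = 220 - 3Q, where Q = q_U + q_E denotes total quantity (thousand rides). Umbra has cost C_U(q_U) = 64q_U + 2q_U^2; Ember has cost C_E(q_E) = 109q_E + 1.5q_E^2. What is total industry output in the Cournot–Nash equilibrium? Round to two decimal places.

21.15

Umbra's profit: π_U = (220 - 3Q)q_U - (64q_U + 2q_U²). Setting ∂π_U/∂q_U = 0: 156 - 10q_U - 3(q_E) = 0.
Ember's first-order condition: 111 - 9q_E - 3(q_U) = 0.
So q_U = (156 - 3q_E)/10 and q_E = (111 - 3q_U)/9.
Substituting one into the other gives q_U = 119/9 and q_E = 214/27.
Total output Q = 119/9 + 214/27 = 571/27.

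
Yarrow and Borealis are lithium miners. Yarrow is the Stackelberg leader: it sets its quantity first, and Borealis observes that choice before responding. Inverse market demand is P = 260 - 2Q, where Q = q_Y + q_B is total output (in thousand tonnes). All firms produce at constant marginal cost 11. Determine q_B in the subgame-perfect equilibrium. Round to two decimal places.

31.13

Solve by backward induction. Given q_Y, the follower Borealis maximises π_B = (260 - 2q_Y - 2q_B)q_B - 11q_B.
Setting the follower's marginal profit to zero, 249 - 2q_Y - 4q_B = 0, i.e. q_B = (249 - 2q_Y)/4.
Yarrow substitutes q_B(q_Y) into its own profit: π_Y = q_Y(260 - 2q_Y - (249 - 2q_Y)/2) - 11q_Y = (271/2 - q_Y)q_Y - 11q_Y.
Maximising: ∂π_Y/∂q_Y = 249/2 - 2q_Y = 0, giving q_Y = 249/4.
Then q_B = (249 - 2·(249/4))/4 = 249/8.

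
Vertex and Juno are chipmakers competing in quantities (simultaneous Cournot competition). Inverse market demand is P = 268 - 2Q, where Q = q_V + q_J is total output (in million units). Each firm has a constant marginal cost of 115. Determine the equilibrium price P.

166

Each firm earns π_i = (268 - 2Q)q_i - 115q_i.
First-order condition (treating rivals' output as given): 153 - 4q_i - 2q_j = 0.
By symmetry each firm produces the same amount; substituting q_j = q_i yields q_i = 153/6 = 51/2.
Total output Q = 51, so price P = 268 - 2·51 = 166.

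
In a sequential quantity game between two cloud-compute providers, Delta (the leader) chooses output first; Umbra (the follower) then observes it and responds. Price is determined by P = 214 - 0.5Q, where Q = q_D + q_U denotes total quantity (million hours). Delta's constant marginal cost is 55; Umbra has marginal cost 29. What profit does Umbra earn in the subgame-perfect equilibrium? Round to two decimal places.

The follower Umbra best-responds to any q_D: π_U = (214 - 0.5Q)q_U - 29q_U.
Setting the follower's marginal profit to zero, 185 - (1/2)q_D - q_U = 0, i.e. q_U = (185 - (1/2)q_D).
Delta substitutes q_U(q_D) into its own profit: π_D = q_D(214 - (1/2)q_D - (185 - (1/2)q_D)/2) - 55q_D = (243/2 - (1/4)q_D)q_D - 55q_D.
The leader's first-order condition 133/2 - (1/2)q_D = 0 yields q_D = 133.
Then q_U = (185 - (1/2)·133) = 237/2.
Price P = 214 - (1/2)·(503/2) = 353/4.
Umbra's profit: (353/4 - 29)·(237/2) = 7021.1250.

7021.13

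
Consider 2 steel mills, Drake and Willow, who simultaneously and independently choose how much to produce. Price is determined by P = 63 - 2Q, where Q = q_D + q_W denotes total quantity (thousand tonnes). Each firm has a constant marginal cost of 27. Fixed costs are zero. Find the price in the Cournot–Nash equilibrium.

39

Each firm earns π_i = (63 - 2Q)q_i - 27q_i.
Setting ∂π_i/∂q_i = 0 with rivals' quantities fixed: 36 - 4q_i - 2q_j = 0.
By symmetry each firm produces the same amount; substituting q_j = q_i yields q_i = 36/6 = 6.
Total output Q = 12, so price P = 63 - 2·12 = 39.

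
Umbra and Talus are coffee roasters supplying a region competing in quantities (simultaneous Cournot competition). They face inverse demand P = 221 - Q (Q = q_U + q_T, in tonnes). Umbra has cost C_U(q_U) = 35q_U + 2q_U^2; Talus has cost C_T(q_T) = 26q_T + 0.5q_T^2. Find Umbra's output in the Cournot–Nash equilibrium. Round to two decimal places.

21.35

Umbra's profit: π_U = (221 - Q)q_U - (35q_U + 2q_U²). Setting ∂π_U/∂q_U = 0: 186 - 6q_U - (q_T) = 0.
Talus's first-order condition: 195 - 3q_T - (q_U) = 0.
Best responses: q_U = (186 - q_T)/6, q_T = (195 - q_U)/3.
Solving the pair: q_U = 363/17, q_T = 984/17.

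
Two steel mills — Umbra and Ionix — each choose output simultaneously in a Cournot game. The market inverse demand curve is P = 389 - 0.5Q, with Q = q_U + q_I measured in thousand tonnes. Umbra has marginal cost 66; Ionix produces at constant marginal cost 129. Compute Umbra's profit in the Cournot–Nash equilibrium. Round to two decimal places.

33110.22

Umbra's profit: π_U = (389 - 0.5Q)q_U - (66q_U). Setting ∂π_U/∂q_U = 0: 323 - q_U - (1/2)(q_I) = 0.
Ionix's first-order condition: 260 - q_I - (1/2)(q_U) = 0.
So q_U = (323 - (1/2)q_I) and q_I = (260 - (1/2)q_U).
Solving the pair: q_U = 772/3, q_I = 394/3.
Price P = 389 - (1/2)·(1166/3) = 584/3.
Umbra's profit: (584/3 - 66)·(772/3) = 33110.2222.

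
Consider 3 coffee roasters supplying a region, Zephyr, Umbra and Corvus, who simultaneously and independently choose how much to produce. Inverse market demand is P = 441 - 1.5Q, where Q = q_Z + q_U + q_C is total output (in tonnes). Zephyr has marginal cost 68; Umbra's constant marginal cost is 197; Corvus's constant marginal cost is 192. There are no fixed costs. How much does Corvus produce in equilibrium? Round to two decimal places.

21.67

Zephyr's profit: π_Z = (441 - 1.5Q)q_Z - (68q_Z). Setting ∂π_Z/∂q_Z = 0: 373 - 3q_Z - (3/2)(q_U + q_C) = 0.
Umbra's profit: π_U = (441 - 1.5Q)q_U - (197q_U). Setting ∂π_U/∂q_U = 0: 244 - 3q_U - (3/2)(q_Z + q_C) = 0.
Corvus's first-order condition: 249 - 3q_C - (3/2)(q_Z + q_U) = 0.
Summing all 3 equations gives 866 − 6Q = 0, hence Q = 433/3.
Back-substituting: q_Z = (373 − 433/2)/(3/2) = 313/3, q_U = (244 − 433/2)/(3/2) = 55/3, q_C = (249 − 433/2)/(3/2) = 65/3.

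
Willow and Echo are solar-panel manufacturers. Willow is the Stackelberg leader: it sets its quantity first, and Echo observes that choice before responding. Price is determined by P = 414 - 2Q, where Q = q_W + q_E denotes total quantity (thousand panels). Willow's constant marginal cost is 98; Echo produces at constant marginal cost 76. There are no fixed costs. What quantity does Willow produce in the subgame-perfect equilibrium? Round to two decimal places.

73.50

The follower Echo best-responds to any q_W: π_E = (414 - 2Q)q_E - 76q_E.
∂π_E/∂q_E = 338 - 2q_W - 4q_E = 0 gives the reaction function q_E = (338 - 2q_W)/4.
The leader anticipates this reaction. Substituting into P = 414 - 2Q gives P = 245 - q_W, so π_W = (245 - q_W)q_W - 98q_W.
The leader's first-order condition 147 - 2q_W = 0 yields q_W = 147/2.
Then q_E = (338 - 2·(147/2))/4 = 191/4.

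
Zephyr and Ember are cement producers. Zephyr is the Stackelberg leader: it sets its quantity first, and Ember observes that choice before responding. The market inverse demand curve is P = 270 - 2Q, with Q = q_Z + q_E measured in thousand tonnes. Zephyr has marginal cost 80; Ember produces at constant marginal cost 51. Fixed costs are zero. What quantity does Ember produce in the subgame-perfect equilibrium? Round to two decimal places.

34.63

The follower Ember best-responds to any q_Z: π_E = (270 - 2Q)q_E - 51q_E.
∂π_E/∂q_E = 219 - 2q_Z - 4q_E = 0 gives the reaction function q_E = (219 - 2q_Z)/4.
Zephyr substitutes q_E(q_Z) into its own profit: π_Z = q_Z(270 - 2q_Z - (219 - 2q_Z)/2) - 80q_Z = (321/2 - q_Z)q_Z - 80q_Z.
Leader FOC: 161/2 - 2q_Z = 0, so q_Z = 161/4.
Then q_E = (219 - 2·(161/4))/4 = 277/8.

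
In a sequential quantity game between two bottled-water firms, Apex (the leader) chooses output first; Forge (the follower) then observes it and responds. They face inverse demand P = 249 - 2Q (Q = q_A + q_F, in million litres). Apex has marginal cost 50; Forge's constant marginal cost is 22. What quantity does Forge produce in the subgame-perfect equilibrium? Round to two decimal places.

The follower Forge best-responds to any q_A: π_F = (249 - 2Q)q_F - 22q_F.
Setting the follower's marginal profit to zero, 227 - 2q_A - 4q_F = 0, i.e. q_F = (227 - 2q_A)/4.
The leader anticipates this reaction. Substituting into P = 249 - 2Q gives P = 271/2 - q_A, so π_A = (271/2 - q_A)q_A - 50q_A.
Maximising: ∂π_A/∂q_A = 171/2 - 2q_A = 0, giving q_A = 171/4.
Then q_F = (227 - 2·(171/4))/4 = 283/8.

35.38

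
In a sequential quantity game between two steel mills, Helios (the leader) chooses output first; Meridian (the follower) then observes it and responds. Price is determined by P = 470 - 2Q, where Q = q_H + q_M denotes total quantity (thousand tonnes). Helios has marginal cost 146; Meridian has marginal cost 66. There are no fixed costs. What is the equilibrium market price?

Solve by backward induction. Given q_H, the follower Meridian maximises π_M = (470 - 2q_H - 2q_M)q_M - 66q_M.
Setting the follower's marginal profit to zero, 404 - 2q_H - 4q_M = 0, i.e. q_M = (404 - 2q_H)/4.
The leader anticipates this reaction. Substituting into P = 470 - 2Q gives P = 268 - q_H, so π_H = (268 - q_H)q_H - 146q_H.
Maximising: ∂π_H/∂q_H = 122 - 2q_H = 0, giving q_H = 61.
Then q_M = (404 - 2·61)/4 = 141/2.
Total output Q = 263/2, so price P = 470 - 2·(263/2) = 207.

207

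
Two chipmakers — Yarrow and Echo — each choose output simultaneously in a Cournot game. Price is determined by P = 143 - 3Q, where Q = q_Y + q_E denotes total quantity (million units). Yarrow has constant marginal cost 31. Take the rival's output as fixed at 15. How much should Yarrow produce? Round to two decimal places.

11.17

With the rival's output fixed at 15, Yarrow's profit is π_Y = (143 - 3·15 - 3q_Y)q_Y - (31q_Y) = (98 - 3q_Y)q_Y - (31q_Y).
∂π_Y/∂q_Y = 67 - 6q_Y = 0, so q_Y = 67/6.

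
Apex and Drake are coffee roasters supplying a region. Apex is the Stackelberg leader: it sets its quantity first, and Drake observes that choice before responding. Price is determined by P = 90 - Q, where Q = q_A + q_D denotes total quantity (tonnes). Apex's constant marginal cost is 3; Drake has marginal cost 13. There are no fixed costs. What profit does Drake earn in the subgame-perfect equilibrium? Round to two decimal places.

The follower Drake best-responds to any q_A: π_D = (90 - Q)q_D - 13q_D.
Setting the follower's marginal profit to zero, 77 - q_A - 2q_D = 0, i.e. q_D = (77 - q_A)/2.
The leader anticipates this reaction. Substituting into P = 90 - Q gives P = 103/2 - (1/2)q_A, so π_A = (103/2 - (1/2)q_A)q_A - 3q_A.
Leader FOC: 97/2 - q_A = 0, so q_A = 97/2.
Then q_D = (77 - 97/2)/2 = 57/4.
Price P = 90 - 251/4 = 109/4.
Drake's profit: (109/4 - 13)·(57/4) = 203.0625.

203.06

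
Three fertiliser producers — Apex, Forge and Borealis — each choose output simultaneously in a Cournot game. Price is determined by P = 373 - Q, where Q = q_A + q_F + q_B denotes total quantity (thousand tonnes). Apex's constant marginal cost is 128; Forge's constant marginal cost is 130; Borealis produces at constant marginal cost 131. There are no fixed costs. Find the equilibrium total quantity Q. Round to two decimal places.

Apex's profit: π_A = (373 - Q)q_A - (128q_A). Setting ∂π_A/∂q_A = 0: 245 - 2q_A - (q_F + q_B) = 0.
Forge's first-order condition: 243 - 2q_F - (q_A + q_B) = 0.
Borealis's profit: π_B = (373 - Q)q_B - (131q_B). Setting ∂π_B/∂q_B = 0: 242 - 2q_B - (q_A + q_F) = 0.
Adding the 3 first-order conditions: 730 − 4Q = 0, so Q = 365/2.
Back-substituting: q_A = (245 − 365/2) = 125/2, q_F = (243 − 365/2) = 121/2, q_B = (242 − 365/2) = 119/2.
Total output Q = 125/2 + 121/2 + 119/2 = 365/2.

182.50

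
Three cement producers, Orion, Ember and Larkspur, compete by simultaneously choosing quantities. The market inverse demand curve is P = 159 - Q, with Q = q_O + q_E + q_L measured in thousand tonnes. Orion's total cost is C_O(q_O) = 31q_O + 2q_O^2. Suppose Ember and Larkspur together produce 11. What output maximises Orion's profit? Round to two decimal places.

19.50

With rivals' combined output fixed at 11, Orion's profit is π_O = (159 - 11 - q_O)q_O - (31q_O + 2q_O²) = (148 - q_O)q_O - (31q_O + 2q_O²).
∂π_O/∂q_O = 117 - 6q_O = 0, so q_O = 39/2.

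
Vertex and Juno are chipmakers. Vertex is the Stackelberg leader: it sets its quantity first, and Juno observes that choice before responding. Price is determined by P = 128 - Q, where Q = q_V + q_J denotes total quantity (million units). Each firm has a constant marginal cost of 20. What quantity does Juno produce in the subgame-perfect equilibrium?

The follower Juno best-responds to any q_V: π_J = (128 - Q)q_J - 20q_J.
Setting the follower's marginal profit to zero, 108 - q_V - 2q_J = 0, i.e. q_J = (108 - q_V)/2.
The leader anticipates this reaction. Substituting into P = 128 - Q gives P = 74 - (1/2)q_V, so π_V = (74 - (1/2)q_V)q_V - 20q_V.
Leader FOC: 54 - q_V = 0, so q_V = 54.
Then q_J = (108 - 54)/2 = 27.

27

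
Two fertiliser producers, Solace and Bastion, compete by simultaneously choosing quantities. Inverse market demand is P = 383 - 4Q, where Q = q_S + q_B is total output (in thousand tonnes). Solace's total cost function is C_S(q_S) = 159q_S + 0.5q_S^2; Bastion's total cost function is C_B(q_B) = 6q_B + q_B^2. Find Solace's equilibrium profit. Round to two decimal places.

440.32

Solace's profit: π_S = (383 - 4Q)q_S - (159q_S + (1/2)q_S²). Setting ∂π_S/∂q_S = 0: 224 - 9q_S - 4(q_B) = 0.
Bastion's first-order condition: 377 - 10q_B - 4(q_S) = 0.
Rearranging gives the reaction functions q_S = (224 - 4q_B)/9 and q_B = (377 - 4q_S)/10.
Substituting one into the other gives q_S = 366/37 and q_B = 33.7432.
Price P = 383 - 4·43.6351 = 208.4595.
Solace's profit: 208.4595·(366/37) - 159·(366/37) - (1/2)(366/37)² = 440.3229.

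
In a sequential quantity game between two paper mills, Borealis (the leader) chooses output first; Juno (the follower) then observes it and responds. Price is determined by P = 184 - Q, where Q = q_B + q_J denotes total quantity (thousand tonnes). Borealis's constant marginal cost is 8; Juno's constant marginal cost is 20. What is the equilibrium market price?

The follower Juno best-responds to any q_B: π_J = (184 - Q)q_J - 20q_J.
Setting the follower's marginal profit to zero, 164 - q_B - 2q_J = 0, i.e. q_J = (164 - q_B)/2.
Borealis substitutes q_J(q_B) into its own profit: π_B = q_B(184 - q_B - (164 - q_B)/2) - 8q_B = (102 - (1/2)q_B)q_B - 8q_B.
Leader FOC: 94 - q_B = 0, so q_B = 94.
Then q_J = (164 - 94)/2 = 35.
Total output Q = 129, so price P = 184 - 129 = 55.

55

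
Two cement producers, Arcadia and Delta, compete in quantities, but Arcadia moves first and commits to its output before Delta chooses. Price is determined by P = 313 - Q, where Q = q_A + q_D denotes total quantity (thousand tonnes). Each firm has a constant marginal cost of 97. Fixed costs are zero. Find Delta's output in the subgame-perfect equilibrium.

Solve by backward induction. Given q_A, the follower Delta maximises π_D = (313 - q_A - q_D)q_D - 97q_D.
∂π_D/∂q_D = 216 - q_A - 2q_D = 0 gives the reaction function q_D = (216 - q_A)/2.
Arcadia substitutes q_D(q_A) into its own profit: π_A = q_A(313 - q_A - (216 - q_A)/2) - 97q_A = (205 - (1/2)q_A)q_A - 97q_A.
Leader FOC: 108 - q_A = 0, so q_A = 108.
Then q_D = (216 - 108)/2 = 54.

54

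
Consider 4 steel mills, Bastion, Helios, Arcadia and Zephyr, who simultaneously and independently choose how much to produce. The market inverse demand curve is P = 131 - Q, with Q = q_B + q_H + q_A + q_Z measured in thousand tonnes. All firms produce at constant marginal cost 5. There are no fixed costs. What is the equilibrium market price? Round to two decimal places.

30.20

Each firm earns π_i = (131 - Q)q_i - 5q_i.
Setting ∂π_i/∂q_i = 0 with rivals' quantities fixed: 126 - 2q_i - Σ_{j≠i} q_j = 0.
With identical firms every q_j equals q_i, so Σ_{j≠i} q_j = 3q_i and 126 = 5q_i, giving q_i = 126/5.
Total output Q = 504/5, so price P = 131 - 504/5 = 151/5.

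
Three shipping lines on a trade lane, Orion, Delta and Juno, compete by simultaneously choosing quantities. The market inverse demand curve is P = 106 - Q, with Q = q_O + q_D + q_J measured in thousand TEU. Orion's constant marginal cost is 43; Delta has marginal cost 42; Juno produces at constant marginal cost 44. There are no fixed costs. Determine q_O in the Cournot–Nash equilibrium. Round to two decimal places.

Orion's profit: π_O = (106 - Q)q_O - (43q_O). Setting ∂π_O/∂q_O = 0: 63 - 2q_O - (q_D + q_J) = 0.
Delta's first-order condition: 64 - 2q_D - (q_O + q_J) = 0.
Juno's first-order condition: 62 - 2q_J - (q_O + q_D) = 0.
Adding the 3 conditions: 189 − 2Q − 2Q = 0, i.e. Q = 189/4.
Back-substituting: q_O = (63 − 189/4) = 63/4, q_D = (64 − 189/4) = 67/4, q_J = (62 − 189/4) = 59/4.

15.75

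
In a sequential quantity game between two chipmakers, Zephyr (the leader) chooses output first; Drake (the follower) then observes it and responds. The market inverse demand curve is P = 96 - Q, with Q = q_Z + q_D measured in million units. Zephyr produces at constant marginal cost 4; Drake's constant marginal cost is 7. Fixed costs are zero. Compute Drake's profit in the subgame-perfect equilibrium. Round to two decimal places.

The follower Drake best-responds to any q_Z: π_D = (96 - Q)q_D - 7q_D.
Follower FOC: 89 - q_Z - 2q_D = 0, so q_D(q_Z) = (89 - q_Z)/2.
The leader anticipates this reaction. Substituting into P = 96 - Q gives P = 103/2 - (1/2)q_Z, so π_Z = (103/2 - (1/2)q_Z)q_Z - 4q_Z.
Leader FOC: 95/2 - q_Z = 0, so q_Z = 95/2.
Then q_D = (89 - 95/2)/2 = 83/4.
Price P = 96 - 273/4 = 111/4.
Drake's profit: (111/4 - 7)·(83/4) = 430.5625.

430.56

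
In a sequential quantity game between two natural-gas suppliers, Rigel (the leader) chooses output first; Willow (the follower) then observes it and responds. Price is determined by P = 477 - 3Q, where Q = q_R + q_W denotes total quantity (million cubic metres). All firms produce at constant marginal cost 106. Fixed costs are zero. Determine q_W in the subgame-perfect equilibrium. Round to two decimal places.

30.92

Solve by backward induction. Given q_R, the follower Willow maximises π_W = (477 - 3q_R - 3q_W)q_W - 106q_W.
Setting the follower's marginal profit to zero, 371 - 3q_R - 6q_W = 0, i.e. q_W = (371 - 3q_R)/6.
Rigel substitutes q_W(q_R) into its own profit: π_R = q_R(477 - 3q_R - (371 - 3q_R)/2) - 106q_R = (583/2 - (3/2)q_R)q_R - 106q_R.
Maximising: ∂π_R/∂q_R = 371/2 - 3q_R = 0, giving q_R = 371/6.
Then q_W = (371 - 3·(371/6))/6 = 371/12.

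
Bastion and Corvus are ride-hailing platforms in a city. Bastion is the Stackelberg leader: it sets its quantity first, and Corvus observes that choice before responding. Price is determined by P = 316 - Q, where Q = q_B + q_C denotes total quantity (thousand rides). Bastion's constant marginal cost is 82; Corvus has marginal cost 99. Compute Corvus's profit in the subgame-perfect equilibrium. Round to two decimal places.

2093.06

The follower Corvus best-responds to any q_B: π_C = (316 - Q)q_C - 99q_C.
∂π_C/∂q_C = 217 - q_B - 2q_C = 0 gives the reaction function q_C = (217 - q_B)/2.
The leader anticipates this reaction. Substituting into P = 316 - Q gives P = 415/2 - (1/2)q_B, so π_B = (415/2 - (1/2)q_B)q_B - 82q_B.
Leader FOC: 251/2 - q_B = 0, so q_B = 251/2.
Then q_C = (217 - 251/2)/2 = 183/4.
Price P = 316 - 685/4 = 579/4.
Corvus's profit: (579/4 - 99)·(183/4) = 2093.0625.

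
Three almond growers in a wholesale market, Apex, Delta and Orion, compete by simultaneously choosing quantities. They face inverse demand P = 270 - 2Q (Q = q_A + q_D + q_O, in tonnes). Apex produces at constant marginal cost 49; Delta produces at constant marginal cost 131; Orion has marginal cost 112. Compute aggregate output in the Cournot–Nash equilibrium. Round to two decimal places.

64.75

Apex's profit: π_A = (270 - 2Q)q_A - (49q_A). Setting ∂π_A/∂q_A = 0: 221 - 4q_A - 2(q_D + q_O) = 0.
Delta's profit: π_D = (270 - 2Q)q_D - (131q_D). Setting ∂π_D/∂q_D = 0: 139 - 4q_D - 2(q_A + q_O) = 0.
Orion's profit: π_O = (270 - 2Q)q_O - (112q_O). Setting ∂π_O/∂q_O = 0: 158 - 4q_O - 2(q_A + q_D) = 0.
Summing all 3 equations gives 518 − 8Q = 0, hence Q = 259/4.
Back-substituting: q_A = (221 − 259/2)/2 = 183/4, q_D = (139 − 259/2)/2 = 19/4, q_O = (158 − 259/2)/2 = 57/4.
Total output Q = 183/4 + 19/4 + 57/4 = 259/4.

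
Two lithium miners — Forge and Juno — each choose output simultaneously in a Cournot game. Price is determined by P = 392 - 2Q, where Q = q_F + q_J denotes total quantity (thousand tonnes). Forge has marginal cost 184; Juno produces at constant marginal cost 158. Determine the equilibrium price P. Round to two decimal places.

Forge's profit: π_F = (392 - 2Q)q_F - (184q_F). Setting ∂π_F/∂q_F = 0: 208 - 4q_F - 2(q_J) = 0.
Juno's profit: π_J = (392 - 2Q)q_J - (158q_J). Setting ∂π_J/∂q_J = 0: 234 - 4q_J - 2(q_F) = 0.
Best responses: q_F = (208 - 2q_J)/4, q_J = (234 - 2q_F)/4.
Solving the pair: q_F = 91/3, q_J = 130/3.
Total output Q = 221/3, so price P = 392 - 2·(221/3) = 734/3.

244.67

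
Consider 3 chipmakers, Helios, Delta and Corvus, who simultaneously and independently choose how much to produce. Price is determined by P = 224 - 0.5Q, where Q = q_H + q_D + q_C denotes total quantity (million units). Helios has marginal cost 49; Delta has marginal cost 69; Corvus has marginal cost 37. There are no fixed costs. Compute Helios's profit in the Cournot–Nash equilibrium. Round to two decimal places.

4186.13

Helios's profit: π_H = (224 - 0.5Q)q_H - (49q_H). Setting ∂π_H/∂q_H = 0: 175 - q_H - (1/2)(q_D + q_C) = 0.
Delta's first-order condition: 155 - q_D - (1/2)(q_H + q_C) = 0.
Corvus's first-order condition: 187 - q_C - (1/2)(q_H + q_D) = 0.
Summing all 3 equations gives 517 − 2Q = 0, hence Q = 517/2.
Back-substituting: q_H = (175 − 517/4)/(1/2) = 183/2, q_D = (155 − 517/4)/(1/2) = 103/2, q_C = (187 − 517/4)/(1/2) = 231/2.
Price P = 224 - (1/2)·(517/2) = 379/4.
Helios's profit: (379/4 - 49)·(183/2) = 4186.1250.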